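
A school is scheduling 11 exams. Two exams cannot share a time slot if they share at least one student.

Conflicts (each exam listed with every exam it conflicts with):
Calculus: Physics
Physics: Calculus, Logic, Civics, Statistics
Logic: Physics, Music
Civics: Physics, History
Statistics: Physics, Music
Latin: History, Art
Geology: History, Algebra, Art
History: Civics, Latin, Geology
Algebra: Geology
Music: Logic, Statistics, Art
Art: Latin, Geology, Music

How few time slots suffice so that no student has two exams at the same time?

The cycle Physics-Civics-History-Latin-Art-Music-Statistics-Physics has odd length 7, so it cannot be 2-colored; at least 3 time slots are needed.
3 time slots suffice: time slot 1 → {Physics, History, Algebra, Music}; time slot 2 → {Calculus, Logic, Civics, Statistics, Latin, Geology}; time slot 3 → {Art}. Each listed conflict is separated.

3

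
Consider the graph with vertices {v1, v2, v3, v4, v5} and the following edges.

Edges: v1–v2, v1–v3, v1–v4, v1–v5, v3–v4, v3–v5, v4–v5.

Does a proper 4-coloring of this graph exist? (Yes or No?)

The chromatic number is 4. v1, v3, v4, v5 are mutually adjacent (a clique of size 4), so at least 4 colors are needed.
4 colors suffice: color 1 → {v1}; color 2 → {v2, v3}; color 3 → {v4}; color 4 → {v5}.
That is already a proper 4-coloring.

Yes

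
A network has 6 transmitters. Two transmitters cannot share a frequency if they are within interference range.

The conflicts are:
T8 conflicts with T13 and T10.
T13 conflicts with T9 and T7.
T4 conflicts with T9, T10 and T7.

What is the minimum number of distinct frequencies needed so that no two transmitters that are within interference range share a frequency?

The cycle T10-T4-T7-T13-T8-T10 has odd length 5, so it cannot be 2-colored; at least 3 frequencies are needed.
3 frequencies suffice: frequency 1 → {T13, T4}; frequency 2 → {T9, T10, T7}; frequency 3 → {T8}. Each listed conflict is separated.

3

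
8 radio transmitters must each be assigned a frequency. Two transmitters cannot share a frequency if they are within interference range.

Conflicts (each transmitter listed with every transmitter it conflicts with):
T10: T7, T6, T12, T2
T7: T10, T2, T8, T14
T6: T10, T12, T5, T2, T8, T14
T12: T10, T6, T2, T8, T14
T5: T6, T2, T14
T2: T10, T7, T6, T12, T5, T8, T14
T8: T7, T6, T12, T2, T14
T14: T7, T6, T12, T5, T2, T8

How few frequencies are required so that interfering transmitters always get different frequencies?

T6, T12, T2, T8, T14 are mutually in conflict, so at least 5 frequencies are needed.
5 frequencies suffice: frequency 1 → {T2}; frequency 2 → {T10, T14}; frequency 3 → {T7, T6}; frequency 4 → {T5, T8}; frequency 5 → {T12}. Every pair that conflicts lands in different frequencies.

5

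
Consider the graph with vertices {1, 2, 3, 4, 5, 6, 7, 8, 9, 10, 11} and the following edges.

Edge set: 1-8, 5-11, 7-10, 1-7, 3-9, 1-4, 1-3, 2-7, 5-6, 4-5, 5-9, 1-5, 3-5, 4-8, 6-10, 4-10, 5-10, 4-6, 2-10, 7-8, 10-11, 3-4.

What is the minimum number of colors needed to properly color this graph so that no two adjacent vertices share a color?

1, 3, 4, 5 form a clique, so at least 4 colors are needed.
A valid assignment using 4 colors: 1=c, 2=b, 3=d, 4=b, 5=a, 6=d, 7=a, 8=d, 9=b, 10=c, 11=b. Every edge joins two different colors.

4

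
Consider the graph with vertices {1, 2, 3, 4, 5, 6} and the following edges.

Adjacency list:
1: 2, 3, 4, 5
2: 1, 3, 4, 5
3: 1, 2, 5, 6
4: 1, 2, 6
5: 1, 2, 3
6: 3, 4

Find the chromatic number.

4

1, 2, 3, 5 are mutually adjacent (a clique of size 4), so at least 4 colors are needed.
A valid assignment using 4 colors: 1=green, 2=blue, 3=red, 4=red, 5=yellow, 6=blue. Each edge has distinct colors on its endpoints.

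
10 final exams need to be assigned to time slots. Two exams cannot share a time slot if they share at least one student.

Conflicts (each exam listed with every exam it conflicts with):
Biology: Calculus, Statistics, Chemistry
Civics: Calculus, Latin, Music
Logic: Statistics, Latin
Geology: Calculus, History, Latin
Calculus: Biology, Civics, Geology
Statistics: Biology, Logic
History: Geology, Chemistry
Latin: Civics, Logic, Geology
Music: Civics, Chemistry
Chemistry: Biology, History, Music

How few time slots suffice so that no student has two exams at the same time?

The cycle Calculus-Civics-Music-Chemistry-Biology-Calculus has odd length 5, so it cannot be 2-colored; at least 3 time slots are needed.
A valid assignment using 3 time slots: Biology=1, Civics=1, Logic=1, Geology=1, Calculus=2, Statistics=2, History=3, Latin=2, Music=3, Chemistry=2. Each listed conflict is separated.

3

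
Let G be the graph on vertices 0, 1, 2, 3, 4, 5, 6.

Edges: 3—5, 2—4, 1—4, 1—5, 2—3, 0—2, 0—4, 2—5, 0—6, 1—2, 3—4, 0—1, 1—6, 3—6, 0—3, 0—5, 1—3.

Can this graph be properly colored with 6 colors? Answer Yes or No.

The chromatic number is 5. 0, 1, 2, 3, 5 are pairwise adjacent (a clique of size 5), so at least 5 colors are needed.
5 colors suffice: 0=a, 1=b, 2=d, 3=c, 4=e, 5=e, 6=d.
Since 6 ≥ 5, a proper 6-coloring certainly exists.

Yes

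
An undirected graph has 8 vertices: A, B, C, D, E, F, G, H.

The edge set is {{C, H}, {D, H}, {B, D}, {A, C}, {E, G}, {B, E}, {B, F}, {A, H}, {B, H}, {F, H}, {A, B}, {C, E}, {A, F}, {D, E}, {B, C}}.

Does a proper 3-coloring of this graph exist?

No

A, B, F, H are pairwise adjacent (a clique of size 4), so at least 4 colors are needed.
So 3 colors are not enough.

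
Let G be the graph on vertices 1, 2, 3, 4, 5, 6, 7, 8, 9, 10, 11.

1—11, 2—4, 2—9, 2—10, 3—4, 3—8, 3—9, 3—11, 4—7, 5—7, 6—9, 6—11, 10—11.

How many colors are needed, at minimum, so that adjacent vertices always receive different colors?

3

The cycle 10-11-6-9-2-10 has odd length 5, so it cannot be 2-colored; at least 3 colors are needed.
One proper 3-coloring: 1=blue, 2=blue, 3=blue, 4=red, 5=red, 6=blue, 7=blue, 8=red, 9=red, 10=green, 11=red. Each edge has distinct colors on its endpoints.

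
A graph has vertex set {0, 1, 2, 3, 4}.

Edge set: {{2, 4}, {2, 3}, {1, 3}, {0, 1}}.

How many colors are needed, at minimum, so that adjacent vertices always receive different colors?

0 and 1 are adjacent, so at least 2 colors are needed.
One proper 2-coloring: 0=red, 1=blue, 2=blue, 3=red, 4=red. No two adjacent vertices share a color.

2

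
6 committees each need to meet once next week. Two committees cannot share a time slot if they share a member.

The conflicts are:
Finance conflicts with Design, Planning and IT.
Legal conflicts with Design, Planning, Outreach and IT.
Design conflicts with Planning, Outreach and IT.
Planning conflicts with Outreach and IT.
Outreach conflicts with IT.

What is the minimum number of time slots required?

5

Legal, Design, Planning, Outreach, IT all conflict with each other, so at least 5 time slots are needed.
A valid assignment using 5 time slots: Finance=4, Legal=4, Design=3, Planning=2, Outreach=5, IT=1. Each listed conflict is separated.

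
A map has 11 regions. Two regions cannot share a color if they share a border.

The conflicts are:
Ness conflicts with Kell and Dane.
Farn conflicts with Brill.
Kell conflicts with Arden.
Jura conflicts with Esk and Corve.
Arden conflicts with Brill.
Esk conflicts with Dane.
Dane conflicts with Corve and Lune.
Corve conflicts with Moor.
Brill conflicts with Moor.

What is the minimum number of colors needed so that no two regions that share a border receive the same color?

3

The cycle Kell-Ness-Dane-Corve-Moor-Brill-Arden-Kell has odd length 7, so it cannot be 2-colored; at least 3 colors are needed.
3 colors suffice: Ness=2, Farn=2, Kell=1, Jura=1, Arden=2, Esk=2, Dane=1, Corve=2, Brill=1, Lune=2, Moor=3. Each listed conflict is separated.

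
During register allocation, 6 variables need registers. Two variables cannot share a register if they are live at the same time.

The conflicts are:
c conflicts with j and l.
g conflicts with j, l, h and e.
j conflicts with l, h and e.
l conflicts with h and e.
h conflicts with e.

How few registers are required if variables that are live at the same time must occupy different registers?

5

g, j, l, h, e all conflict with each other, so at least 5 registers are needed.
5 registers suffice: c=3, g=4, j=1, l=2, h=3, e=5. Each listed conflict is separated.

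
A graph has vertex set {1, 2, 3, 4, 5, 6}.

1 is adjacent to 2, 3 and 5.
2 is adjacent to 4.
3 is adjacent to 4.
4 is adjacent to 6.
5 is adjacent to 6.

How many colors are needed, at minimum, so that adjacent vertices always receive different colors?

The cycle 1-3-4-6-5-1 has odd length 5, so it cannot be 2-colored; at least 3 colors are needed.
3 colors suffice: color red → {1, 4}; color blue → {2, 3, 5}; color green → {6}. Each edge has distinct colors on its endpoints.

3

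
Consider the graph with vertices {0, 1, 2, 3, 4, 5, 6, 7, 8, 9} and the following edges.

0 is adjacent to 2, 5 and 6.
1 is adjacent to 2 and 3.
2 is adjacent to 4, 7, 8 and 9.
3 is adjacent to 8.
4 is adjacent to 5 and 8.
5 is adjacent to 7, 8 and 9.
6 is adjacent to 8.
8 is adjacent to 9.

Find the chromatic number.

4, 5, 8 are pairwise adjacent, so at least 3 colors are needed.
3 colors suffice: color red → {0, 1, 7, 8}; color blue → {2, 3, 5, 6}; color green → {4, 9}. No two adjacent vertices share a color.

3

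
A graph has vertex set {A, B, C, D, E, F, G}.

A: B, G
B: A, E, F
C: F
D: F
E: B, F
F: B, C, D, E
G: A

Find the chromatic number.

B, E, F are mutually adjacent, so at least 3 colors are needed.
3 colors suffice: color 1 → {A, F}; color 2 → {B, C, D, G}; color 3 → {E}. No two adjacent vertices share a color.

3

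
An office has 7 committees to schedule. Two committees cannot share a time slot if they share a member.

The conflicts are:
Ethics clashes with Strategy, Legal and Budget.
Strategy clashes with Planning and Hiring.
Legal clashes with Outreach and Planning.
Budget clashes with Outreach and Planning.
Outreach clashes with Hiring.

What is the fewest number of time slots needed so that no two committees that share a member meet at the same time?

The cycle Ethics-Budget-Outreach-Hiring-Strategy-Ethics has odd length 5, so it cannot be 2-colored; at least 3 time slots are needed.
3 time slots suffice: time slot 1 → {Strategy, Outreach}; time slot 2 → {Legal, Budget, Hiring}; time slot 3 → {Ethics, Planning}. Each listed conflict is separated.

3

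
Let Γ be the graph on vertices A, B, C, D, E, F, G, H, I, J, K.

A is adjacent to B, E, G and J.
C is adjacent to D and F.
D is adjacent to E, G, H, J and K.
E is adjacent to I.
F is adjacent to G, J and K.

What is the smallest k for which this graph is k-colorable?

2

C and D are adjacent, so at least 2 colors are needed.
2 colors suffice: A=1, B=2, C=2, D=1, E=2, F=1, G=2, H=2, I=1, J=2, K=2. No two adjacent vertices share a color.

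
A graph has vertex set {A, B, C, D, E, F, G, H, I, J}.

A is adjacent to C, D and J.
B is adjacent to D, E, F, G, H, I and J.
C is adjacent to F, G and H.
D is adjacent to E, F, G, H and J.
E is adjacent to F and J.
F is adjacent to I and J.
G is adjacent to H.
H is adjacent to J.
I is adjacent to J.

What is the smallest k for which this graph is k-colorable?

B, D, E, F, J are mutually adjacent (a clique of size 5), so at least 5 colors are needed.
One proper 5-coloring: A=4, B=1, C=1, D=2, E=5, F=4, G=3, H=4, I=2, J=3. No two adjacent vertices share a color.

5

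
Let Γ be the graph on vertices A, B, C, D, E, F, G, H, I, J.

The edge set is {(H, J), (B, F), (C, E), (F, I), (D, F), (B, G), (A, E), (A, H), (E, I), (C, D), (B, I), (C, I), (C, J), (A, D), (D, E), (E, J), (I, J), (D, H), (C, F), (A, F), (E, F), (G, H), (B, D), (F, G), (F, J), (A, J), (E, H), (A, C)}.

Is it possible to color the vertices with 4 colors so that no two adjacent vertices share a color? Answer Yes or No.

C, E, F, I, J are pairwise adjacent (a clique of size 5), so at least 5 colors are needed.
So 4 colors are not enough.

No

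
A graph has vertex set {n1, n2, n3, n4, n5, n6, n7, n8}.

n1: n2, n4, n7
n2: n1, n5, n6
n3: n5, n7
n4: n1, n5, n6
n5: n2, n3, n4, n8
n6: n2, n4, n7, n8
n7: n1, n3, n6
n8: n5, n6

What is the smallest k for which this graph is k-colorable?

3

The cycle n3-n5-n8-n6-n7-n3 has odd length 5, so it cannot be 2-colored; at least 3 colors are needed.
A valid assignment using 3 colors: n1=1, n2=2, n3=3, n4=2, n5=1, n6=1, n7=2, n8=2. Each edge has distinct colors on its endpoints.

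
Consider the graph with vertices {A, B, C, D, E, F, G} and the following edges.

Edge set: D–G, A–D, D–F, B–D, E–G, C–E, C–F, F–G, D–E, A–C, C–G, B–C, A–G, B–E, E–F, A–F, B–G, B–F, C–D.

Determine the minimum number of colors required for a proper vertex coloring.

B, C, D, E, F, G are pairwise adjacent (a clique of size 6), so at least 6 colors are needed.
6 colors suffice: color 1 → {C}; color 2 → {F}; color 3 → {D}; color 4 → {G}; color 5 → {A, B}; color 6 → {E}. No two adjacent vertices share a color.

6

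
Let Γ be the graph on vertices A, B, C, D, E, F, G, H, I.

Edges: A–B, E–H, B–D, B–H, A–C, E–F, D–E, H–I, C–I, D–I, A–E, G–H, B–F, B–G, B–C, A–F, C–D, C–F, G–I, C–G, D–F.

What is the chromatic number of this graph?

A, B, C, F form a clique, so at least 4 colors are needed.
4 colors suffice: A=4, B=2, C=1, D=4, E=2, F=3, G=3, H=1, I=2. Every edge joins two different colors.

4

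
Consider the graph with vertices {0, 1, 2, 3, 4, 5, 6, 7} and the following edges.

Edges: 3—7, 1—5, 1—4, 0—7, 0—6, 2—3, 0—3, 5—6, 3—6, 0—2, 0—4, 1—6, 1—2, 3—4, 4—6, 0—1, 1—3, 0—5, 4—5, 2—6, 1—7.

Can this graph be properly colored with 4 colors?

0, 1, 4, 5, 6 are pairwise adjacent (a clique of size 5), so at least 5 colors are needed.
So 4 colors are not enough.

No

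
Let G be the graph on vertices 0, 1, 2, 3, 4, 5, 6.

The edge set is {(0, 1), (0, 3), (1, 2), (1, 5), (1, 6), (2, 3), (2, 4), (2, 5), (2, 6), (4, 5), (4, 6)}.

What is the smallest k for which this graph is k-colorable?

3

2, 4, 6 are pairwise adjacent, so at least 3 colors are needed.
3 colors suffice: color a → {0, 2}; color b → {1, 3, 4}; color c → {5, 6}. No two adjacent vertices share a color.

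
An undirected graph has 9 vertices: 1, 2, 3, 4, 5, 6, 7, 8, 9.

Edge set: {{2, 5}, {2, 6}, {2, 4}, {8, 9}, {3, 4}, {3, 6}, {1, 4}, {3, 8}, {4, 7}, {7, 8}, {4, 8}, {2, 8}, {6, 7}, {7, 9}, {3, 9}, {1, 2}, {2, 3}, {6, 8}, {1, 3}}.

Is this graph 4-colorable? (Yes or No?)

The chromatic number is 4. 1, 2, 3, 4 form a clique, so at least 4 colors are needed.
4 colors suffice: color a → {1, 5, 8}; color b → {3, 7}; color c → {2, 9}; color d → {4, 6}.
That is already a proper 4-coloring.

Yes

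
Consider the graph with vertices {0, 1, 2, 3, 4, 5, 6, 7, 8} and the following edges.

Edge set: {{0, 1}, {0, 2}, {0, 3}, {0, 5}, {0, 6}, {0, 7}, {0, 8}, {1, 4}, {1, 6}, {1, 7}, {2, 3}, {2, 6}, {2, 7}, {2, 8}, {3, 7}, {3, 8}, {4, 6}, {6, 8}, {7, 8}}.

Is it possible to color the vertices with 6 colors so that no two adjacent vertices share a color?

Yes

The chromatic number is 5. 0, 2, 3, 7, 8 are mutually adjacent (a clique of size 5), so at least 5 colors are needed.
5 colors suffice: color red → {0, 4}; color blue → {5, 6, 7}; color green → {1, 2}; color yellow → {8}; color purple → {3}.
Since 6 ≥ 5, a proper 6-coloring certainly exists.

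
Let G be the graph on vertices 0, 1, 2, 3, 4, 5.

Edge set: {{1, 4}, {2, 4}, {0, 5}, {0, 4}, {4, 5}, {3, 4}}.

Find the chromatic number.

3

0, 4, 5 are mutually adjacent, so at least 3 colors are needed.
A valid assignment using 3 colors: 0=blue, 1=blue, 2=blue, 3=blue, 4=red, 5=green. No two adjacent vertices share a color.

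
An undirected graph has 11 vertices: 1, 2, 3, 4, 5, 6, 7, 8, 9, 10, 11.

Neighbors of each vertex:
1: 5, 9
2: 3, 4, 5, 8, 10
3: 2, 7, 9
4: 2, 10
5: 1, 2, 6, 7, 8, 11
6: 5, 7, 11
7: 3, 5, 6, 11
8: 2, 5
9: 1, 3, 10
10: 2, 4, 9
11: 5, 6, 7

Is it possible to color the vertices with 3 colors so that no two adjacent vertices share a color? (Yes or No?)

5, 6, 7, 11 are mutually adjacent (a clique of size 4), so at least 4 colors are needed.
So 3 colors are not enough.

No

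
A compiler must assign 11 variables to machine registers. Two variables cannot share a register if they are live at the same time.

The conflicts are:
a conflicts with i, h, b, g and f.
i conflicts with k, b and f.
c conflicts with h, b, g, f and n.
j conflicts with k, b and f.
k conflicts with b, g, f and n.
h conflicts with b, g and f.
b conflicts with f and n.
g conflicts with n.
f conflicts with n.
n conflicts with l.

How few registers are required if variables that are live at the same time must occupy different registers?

j, k, b, f all conflict with each other, so at least 4 registers are needed.
Using 4 registers: a=3, i=4, c=3, j=4, k=3, h=4, b=1, g=1, f=2, n=4, l=1. Every pair that conflicts lands in different registers.

4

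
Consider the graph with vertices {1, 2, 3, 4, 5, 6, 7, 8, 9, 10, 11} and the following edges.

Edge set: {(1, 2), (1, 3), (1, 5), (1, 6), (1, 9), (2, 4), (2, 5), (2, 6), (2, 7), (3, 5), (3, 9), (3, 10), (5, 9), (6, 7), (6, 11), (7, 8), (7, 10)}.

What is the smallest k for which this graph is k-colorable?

4

1, 3, 5, 9 are mutually adjacent (a clique of size 4), so at least 4 colors are needed.
One proper 4-coloring: 1=a, 2=b, 3=b, 4=a, 5=c, 6=c, 7=a, 8=b, 9=d, 10=c, 11=a. Every edge joins two different colors.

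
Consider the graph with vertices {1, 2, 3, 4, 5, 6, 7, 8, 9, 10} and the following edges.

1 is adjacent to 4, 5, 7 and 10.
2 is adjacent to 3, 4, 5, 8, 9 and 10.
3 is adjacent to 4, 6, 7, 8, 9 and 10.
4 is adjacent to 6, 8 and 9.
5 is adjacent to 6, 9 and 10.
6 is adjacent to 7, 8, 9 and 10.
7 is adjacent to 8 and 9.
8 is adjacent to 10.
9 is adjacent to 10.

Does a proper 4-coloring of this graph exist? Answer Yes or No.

The chromatic number is 4. 2, 3, 8, 10 form a clique, so at least 4 colors are needed.
4 colors suffice: color red → {3, 5}; color blue → {4, 7, 10}; color green → {1, 8, 9}; color yellow → {2, 6}.
That is already a proper 4-coloring.

Yes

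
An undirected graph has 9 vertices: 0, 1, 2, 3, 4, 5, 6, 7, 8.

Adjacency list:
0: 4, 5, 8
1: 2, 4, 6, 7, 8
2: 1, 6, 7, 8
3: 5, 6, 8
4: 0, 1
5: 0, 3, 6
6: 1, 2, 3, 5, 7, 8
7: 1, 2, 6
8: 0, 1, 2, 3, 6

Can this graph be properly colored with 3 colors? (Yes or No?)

1, 2, 6, 8 form a clique, so at least 4 colors are needed.
So 3 colors are not enough.

No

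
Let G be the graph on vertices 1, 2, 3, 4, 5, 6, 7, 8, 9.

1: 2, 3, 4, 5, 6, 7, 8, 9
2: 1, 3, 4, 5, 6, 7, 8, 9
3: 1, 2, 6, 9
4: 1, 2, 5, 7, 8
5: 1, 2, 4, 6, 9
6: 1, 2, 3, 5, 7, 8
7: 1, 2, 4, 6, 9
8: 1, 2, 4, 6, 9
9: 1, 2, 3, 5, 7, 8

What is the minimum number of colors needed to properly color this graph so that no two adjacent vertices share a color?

4

1, 2, 7, 9 form a clique, so at least 4 colors are needed.
4 colors suffice: color red → {2}; color blue → {1}; color green → {4, 6, 9}; color yellow → {3, 5, 7, 8}. No two adjacent vertices share a color.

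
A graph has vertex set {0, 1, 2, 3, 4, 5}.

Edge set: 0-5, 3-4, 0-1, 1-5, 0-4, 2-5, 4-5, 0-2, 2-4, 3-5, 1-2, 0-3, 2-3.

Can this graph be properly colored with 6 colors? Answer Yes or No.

The chromatic number is 5. 0, 2, 3, 4, 5 are pairwise adjacent (a clique of size 5), so at least 5 colors are needed.
5 colors suffice: color red → {5}; color blue → {0}; color green → {2}; color yellow → {1, 4}; color purple → {3}.
Since 6 ≥ 5, a proper 6-coloring certainly exists.

Yes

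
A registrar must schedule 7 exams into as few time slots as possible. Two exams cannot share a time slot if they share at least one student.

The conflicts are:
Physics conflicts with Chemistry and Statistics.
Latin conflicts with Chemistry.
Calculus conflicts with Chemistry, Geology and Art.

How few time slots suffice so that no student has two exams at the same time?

2

Physics and Chemistry conflict, so at least 2 time slots are needed.
2 time slots suffice: time slot 1 → {Physics, Latin, Calculus}; time slot 2 → {Chemistry, Geology, Statistics, Art}. Every pair that conflicts lands in different time slots.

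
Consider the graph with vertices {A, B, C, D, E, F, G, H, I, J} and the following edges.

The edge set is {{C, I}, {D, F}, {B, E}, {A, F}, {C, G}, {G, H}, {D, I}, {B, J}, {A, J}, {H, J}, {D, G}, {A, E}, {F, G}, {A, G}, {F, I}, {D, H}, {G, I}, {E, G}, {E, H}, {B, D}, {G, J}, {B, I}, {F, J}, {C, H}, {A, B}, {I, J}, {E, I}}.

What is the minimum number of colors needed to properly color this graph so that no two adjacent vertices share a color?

A, F, G, J are mutually adjacent (a clique of size 4), so at least 4 colors are needed.
A valid assignment using 4 colors: A=blue, B=red, C=green, D=green, E=green, F=yellow, G=red, H=blue, I=blue, J=green. No two adjacent vertices share a color.

4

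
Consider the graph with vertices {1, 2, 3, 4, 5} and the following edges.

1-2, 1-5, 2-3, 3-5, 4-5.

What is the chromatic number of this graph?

2

3 and 5 are adjacent, so at least 2 colors are needed.
A valid assignment using 2 colors: 1=b, 2=a, 3=b, 4=b, 5=a. Each edge has distinct colors on its endpoints.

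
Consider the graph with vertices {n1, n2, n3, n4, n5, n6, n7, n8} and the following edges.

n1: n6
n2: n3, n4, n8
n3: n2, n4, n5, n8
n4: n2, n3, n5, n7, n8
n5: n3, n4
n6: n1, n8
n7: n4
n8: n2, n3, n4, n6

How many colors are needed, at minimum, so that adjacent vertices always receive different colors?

4

n2, n3, n4, n8 are pairwise adjacent (a clique of size 4), so at least 4 colors are needed.
4 colors suffice: color 1 → {n4, n6}; color 2 → {n1, n3, n7}; color 3 → {n5, n8}; color 4 → {n2}. No two adjacent vertices share a color.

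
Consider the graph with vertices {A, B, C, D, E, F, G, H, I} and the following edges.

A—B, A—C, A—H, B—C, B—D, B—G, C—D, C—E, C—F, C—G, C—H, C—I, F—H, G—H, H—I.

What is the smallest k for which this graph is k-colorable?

C, F, H are pairwise adjacent, so at least 3 colors are needed.
One proper 3-coloring: A=3, B=2, C=1, D=3, E=2, F=3, G=3, H=2, I=3. No two adjacent vertices share a color.

3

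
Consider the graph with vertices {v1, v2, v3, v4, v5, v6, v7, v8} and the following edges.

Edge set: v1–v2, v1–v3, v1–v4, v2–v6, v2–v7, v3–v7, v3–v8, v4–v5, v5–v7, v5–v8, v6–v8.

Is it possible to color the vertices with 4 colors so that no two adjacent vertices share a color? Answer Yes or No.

The chromatic number is 3. The cycle v7-v5-v8-v6-v2-v7 has odd length 5, so it cannot be 2-colored; at least 3 colors are needed.
One proper 3-coloring: v1=1, v2=2, v3=2, v4=3, v5=2, v6=3, v7=1, v8=1.
Since 4 ≥ 3, a proper 4-coloring certainly exists.

Yes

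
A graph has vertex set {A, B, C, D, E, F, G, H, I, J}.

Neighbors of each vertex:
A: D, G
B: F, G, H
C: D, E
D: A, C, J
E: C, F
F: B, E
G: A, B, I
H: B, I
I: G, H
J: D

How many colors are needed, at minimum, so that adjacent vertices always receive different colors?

3

The cycle E-C-D-A-G-B-F-E has odd length 7, so it cannot be 2-colored; at least 3 colors are needed.
3 colors suffice: A=3, B=1, C=2, D=1, E=1, F=2, G=2, H=2, I=1, J=2. Each edge has distinct colors on its endpoints.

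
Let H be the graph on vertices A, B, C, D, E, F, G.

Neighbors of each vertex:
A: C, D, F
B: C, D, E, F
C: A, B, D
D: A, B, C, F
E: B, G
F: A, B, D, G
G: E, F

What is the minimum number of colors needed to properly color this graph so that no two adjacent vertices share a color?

3

A, C, D are mutually adjacent, so at least 3 colors are needed.
3 colors suffice: A=3, B=3, C=1, D=2, E=1, F=1, G=2. Every edge joins two different colors.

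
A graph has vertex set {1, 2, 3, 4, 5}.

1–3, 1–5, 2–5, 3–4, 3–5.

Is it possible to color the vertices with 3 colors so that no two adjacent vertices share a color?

The chromatic number is 3. 1, 3, 5 form a triangle, so at least 3 colors are needed.
3 colors suffice: 1=green, 2=red, 3=red, 4=blue, 5=blue.
That is already a proper 3-coloring.

Yes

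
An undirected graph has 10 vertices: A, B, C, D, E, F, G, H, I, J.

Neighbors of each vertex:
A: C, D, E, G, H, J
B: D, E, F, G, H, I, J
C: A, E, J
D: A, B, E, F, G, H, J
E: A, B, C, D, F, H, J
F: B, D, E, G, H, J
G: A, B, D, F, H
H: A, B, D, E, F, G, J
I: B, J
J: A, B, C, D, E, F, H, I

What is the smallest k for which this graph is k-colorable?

6

B, D, E, F, H, J form a clique, so at least 6 colors are needed.
6 colors suffice: color 1 → {G, J}; color 2 → {C, H, I}; color 3 → {A, B}; color 4 → {D}; color 5 → {E}; color 6 → {F}. Each edge has distinct colors on its endpoints.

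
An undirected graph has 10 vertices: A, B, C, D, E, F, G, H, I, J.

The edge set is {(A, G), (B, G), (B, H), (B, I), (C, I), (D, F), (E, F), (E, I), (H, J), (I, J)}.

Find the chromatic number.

2

C and I are adjacent, so at least 2 colors are needed.
2 colors suffice: color 1 → {F, G, H, I}; color 2 → {A, B, C, D, E, J}. Every edge joins two different colors.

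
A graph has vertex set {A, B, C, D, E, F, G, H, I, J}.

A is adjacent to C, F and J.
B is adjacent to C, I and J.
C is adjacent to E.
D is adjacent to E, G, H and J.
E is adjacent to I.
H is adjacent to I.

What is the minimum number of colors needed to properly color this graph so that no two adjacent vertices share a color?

The cycle J-B-I-E-D-J has odd length 5, so it cannot be 2-colored; at least 3 colors are needed.
3 colors suffice: color red → {C, D, F, I}; color blue → {E, G, H, J}; color green → {A, B}. Each edge has distinct colors on its endpoints.

3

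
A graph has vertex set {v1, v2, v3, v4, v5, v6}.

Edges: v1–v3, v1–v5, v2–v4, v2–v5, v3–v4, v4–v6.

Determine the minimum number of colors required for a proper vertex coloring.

3

The cycle v4-v3-v1-v5-v2-v4 has odd length 5, so it cannot be 2-colored; at least 3 colors are needed.
3 colors suffice: color 1 → {v1, v4}; color 2 → {v2, v3, v6}; color 3 → {v5}. No two adjacent vertices share a color.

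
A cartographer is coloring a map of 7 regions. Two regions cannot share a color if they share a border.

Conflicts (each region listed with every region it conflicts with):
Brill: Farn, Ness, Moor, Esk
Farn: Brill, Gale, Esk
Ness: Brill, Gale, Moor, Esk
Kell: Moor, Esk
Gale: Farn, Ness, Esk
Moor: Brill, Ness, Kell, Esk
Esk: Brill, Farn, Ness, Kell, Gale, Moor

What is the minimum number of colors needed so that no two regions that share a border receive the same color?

4

Brill, Ness, Moor, Esk pairwise conflict, so at least 4 colors are needed.
A valid assignment using 4 colors: Brill=4, Farn=2, Ness=3, Kell=3, Gale=4, Moor=2, Esk=1. Each listed conflict is separated.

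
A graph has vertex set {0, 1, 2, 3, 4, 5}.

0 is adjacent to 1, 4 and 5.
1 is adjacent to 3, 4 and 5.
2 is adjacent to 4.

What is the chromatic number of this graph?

0, 1, 4 are pairwise adjacent, so at least 3 colors are needed.
3 colors suffice: 0=blue, 1=red, 2=red, 3=blue, 4=green, 5=green. Every edge joins two different colors.

3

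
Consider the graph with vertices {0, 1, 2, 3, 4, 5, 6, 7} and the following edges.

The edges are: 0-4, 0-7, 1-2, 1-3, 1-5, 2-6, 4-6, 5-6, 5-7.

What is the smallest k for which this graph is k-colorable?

3

The cycle 0-7-5-6-4-0 has odd length 5, so it cannot be 2-colored; at least 3 colors are needed.
3 colors suffice: 0=green, 1=red, 2=blue, 3=blue, 4=blue, 5=blue, 6=red, 7=red. Every edge joins two different colors.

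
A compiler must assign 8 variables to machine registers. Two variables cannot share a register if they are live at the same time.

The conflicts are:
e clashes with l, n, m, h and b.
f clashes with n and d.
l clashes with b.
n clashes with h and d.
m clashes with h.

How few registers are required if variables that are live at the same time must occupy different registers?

e, l, b pairwise conflict, so at least 3 registers are needed.
Using 3 registers: e=1, f=1, l=3, n=2, m=2, h=3, d=3, b=2. No two conflicting variables share a register.

3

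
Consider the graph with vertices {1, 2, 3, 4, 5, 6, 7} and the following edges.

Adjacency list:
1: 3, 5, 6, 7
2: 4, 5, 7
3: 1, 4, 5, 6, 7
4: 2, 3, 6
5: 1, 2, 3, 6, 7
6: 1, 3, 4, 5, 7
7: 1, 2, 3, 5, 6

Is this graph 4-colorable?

1, 3, 5, 6, 7 are mutually adjacent (a clique of size 5), so at least 5 colors are needed.
So 4 colors are not enough.

No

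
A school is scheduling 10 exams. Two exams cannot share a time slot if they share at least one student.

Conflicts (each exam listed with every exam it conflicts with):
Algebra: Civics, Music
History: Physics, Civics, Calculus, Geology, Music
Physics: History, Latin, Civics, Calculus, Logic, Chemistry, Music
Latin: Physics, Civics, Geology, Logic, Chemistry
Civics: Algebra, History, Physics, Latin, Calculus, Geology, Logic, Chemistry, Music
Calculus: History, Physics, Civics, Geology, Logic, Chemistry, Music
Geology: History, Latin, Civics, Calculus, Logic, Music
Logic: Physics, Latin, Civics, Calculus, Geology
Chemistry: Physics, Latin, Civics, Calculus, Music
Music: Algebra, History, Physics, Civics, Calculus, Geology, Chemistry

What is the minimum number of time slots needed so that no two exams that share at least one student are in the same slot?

5

Physics, Civics, Calculus, Chemistry, Music all conflict with each other, so at least 5 time slots are needed.
5 time slots suffice: time slot 1 → {Civics}; time slot 2 → {Algebra, Physics, Geology}; time slot 3 → {Logic, Music}; time slot 4 → {Latin, Calculus}; time slot 5 → {History, Chemistry}. Each listed conflict is separated.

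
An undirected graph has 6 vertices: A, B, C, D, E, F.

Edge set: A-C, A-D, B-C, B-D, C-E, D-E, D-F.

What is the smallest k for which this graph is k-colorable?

B and C are adjacent, so at least 2 colors are needed.
One proper 2-coloring: A=blue, B=blue, C=red, D=red, E=blue, F=blue. Each edge has distinct colors on its endpoints.

2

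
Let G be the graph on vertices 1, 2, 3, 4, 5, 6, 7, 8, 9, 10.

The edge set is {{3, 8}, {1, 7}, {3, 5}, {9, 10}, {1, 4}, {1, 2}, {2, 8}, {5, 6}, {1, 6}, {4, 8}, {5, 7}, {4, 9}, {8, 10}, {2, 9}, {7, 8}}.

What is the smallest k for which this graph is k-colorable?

2

8 and 10 are adjacent, so at least 2 colors are needed.
A valid assignment using 2 colors: 1=red, 2=blue, 3=blue, 4=blue, 5=red, 6=blue, 7=blue, 8=red, 9=red, 10=blue. No two adjacent vertices share a color.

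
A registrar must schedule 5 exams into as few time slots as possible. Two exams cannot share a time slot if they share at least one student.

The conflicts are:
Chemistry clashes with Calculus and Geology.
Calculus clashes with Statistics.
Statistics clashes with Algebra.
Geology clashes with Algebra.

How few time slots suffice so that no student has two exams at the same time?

The cycle Algebra-Geology-Chemistry-Calculus-Statistics-Algebra has odd length 5, so it cannot be 2-colored; at least 3 time slots are needed.
3 time slots suffice: time slot 1 → {Chemistry, Algebra}; time slot 2 → {Statistics, Geology}; time slot 3 → {Calculus}. Each listed conflict is separated.

3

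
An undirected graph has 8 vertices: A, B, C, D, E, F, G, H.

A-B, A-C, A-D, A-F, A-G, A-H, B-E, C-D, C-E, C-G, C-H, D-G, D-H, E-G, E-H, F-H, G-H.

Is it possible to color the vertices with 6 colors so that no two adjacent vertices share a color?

Yes

The chromatic number is 5. A, C, D, G, H are mutually adjacent (a clique of size 5), so at least 5 colors are needed.
A valid assignment using 5 colors: A=red, B=blue, C=yellow, D=purple, E=red, F=green, G=green, H=blue.
Since 6 ≥ 5, a proper 6-coloring certainly exists.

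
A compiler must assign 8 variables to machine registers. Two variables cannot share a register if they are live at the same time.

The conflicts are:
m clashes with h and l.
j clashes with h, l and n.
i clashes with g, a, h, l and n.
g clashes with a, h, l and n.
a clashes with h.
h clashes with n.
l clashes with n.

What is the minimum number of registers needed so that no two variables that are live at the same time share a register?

4

i, g, l, n all conflict with each other, so at least 4 registers are needed.
4 registers suffice: register 1 → {h, l}; register 2 → {m, a, n}; register 3 → {j, g}; register 4 → {i}. Each listed conflict is separated.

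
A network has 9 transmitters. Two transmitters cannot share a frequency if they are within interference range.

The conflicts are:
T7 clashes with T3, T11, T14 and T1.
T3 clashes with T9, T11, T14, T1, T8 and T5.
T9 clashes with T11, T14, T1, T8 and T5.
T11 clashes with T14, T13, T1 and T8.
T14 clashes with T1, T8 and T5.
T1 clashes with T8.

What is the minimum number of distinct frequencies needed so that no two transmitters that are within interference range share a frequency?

T3, T9, T11, T14, T1, T8 are mutually in conflict, so at least 6 frequencies are needed.
6 frequencies suffice: frequency 1 → {T11, T5}; frequency 2 → {T14, T13}; frequency 3 → {T3}; frequency 4 → {T1}; frequency 5 → {T7, T9}; frequency 6 → {T8}. Each listed conflict is separated.

6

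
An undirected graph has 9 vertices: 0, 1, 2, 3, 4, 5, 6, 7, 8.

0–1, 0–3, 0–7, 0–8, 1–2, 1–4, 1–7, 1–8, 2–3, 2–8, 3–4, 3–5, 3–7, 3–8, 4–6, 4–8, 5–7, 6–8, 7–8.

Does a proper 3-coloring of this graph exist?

0, 1, 7, 8 are mutually adjacent (a clique of size 4), so at least 4 colors are needed.
So 3 colors are not enough.

No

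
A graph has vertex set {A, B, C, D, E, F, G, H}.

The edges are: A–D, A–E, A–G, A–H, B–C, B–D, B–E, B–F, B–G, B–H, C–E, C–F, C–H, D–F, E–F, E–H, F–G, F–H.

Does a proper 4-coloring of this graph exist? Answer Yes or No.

No

B, C, E, F, H are pairwise adjacent (a clique of size 5), so at least 5 colors are needed.
So 4 colors are not enough.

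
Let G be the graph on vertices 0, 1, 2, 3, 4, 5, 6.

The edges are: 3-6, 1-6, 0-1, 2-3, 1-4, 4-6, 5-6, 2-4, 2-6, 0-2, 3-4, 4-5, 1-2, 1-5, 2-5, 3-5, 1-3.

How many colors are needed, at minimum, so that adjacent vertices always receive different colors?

1, 2, 3, 4, 5, 6 are pairwise adjacent (a clique of size 6), so at least 6 colors are needed.
One proper 6-coloring: 0=green, 1=red, 2=blue, 3=orange, 4=green, 5=yellow, 6=purple. Every edge joins two different colors.

6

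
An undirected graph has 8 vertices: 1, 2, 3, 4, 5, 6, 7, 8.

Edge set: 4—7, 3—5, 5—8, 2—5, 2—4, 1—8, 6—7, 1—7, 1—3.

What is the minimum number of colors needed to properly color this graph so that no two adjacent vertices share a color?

2

5 and 8 are adjacent, so at least 2 colors are needed.
2 colors suffice: color red → {1, 4, 5, 6}; color blue → {2, 3, 7, 8}. Every edge joins two different colors.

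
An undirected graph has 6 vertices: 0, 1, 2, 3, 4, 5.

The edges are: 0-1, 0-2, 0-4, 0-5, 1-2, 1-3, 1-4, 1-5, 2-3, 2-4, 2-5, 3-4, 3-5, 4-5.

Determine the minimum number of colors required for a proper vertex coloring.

0, 1, 2, 4, 5 form a clique, so at least 5 colors are needed.
A valid assignment using 5 colors: 0=e, 1=b, 2=a, 3=e, 4=d, 5=c. Every edge joins two different colors.

5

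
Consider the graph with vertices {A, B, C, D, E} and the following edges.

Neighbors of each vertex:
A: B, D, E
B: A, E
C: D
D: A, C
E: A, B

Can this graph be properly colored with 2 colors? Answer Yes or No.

No

A, B, E are pairwise adjacent, so at least 3 colors are needed.
So 2 colors are not enough.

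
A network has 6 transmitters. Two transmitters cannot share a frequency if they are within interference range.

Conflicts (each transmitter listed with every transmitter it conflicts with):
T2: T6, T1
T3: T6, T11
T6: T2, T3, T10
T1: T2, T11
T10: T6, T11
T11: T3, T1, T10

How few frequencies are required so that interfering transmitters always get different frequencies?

3

The cycle T10-T6-T2-T1-T11-T10 has odd length 5, so it cannot be 2-colored; at least 3 frequencies are needed.
3 frequencies suffice: frequency 1 → {T6, T11}; frequency 2 → {T2, T3, T10}; frequency 3 → {T1}. No two conflicting transmitters share a frequency.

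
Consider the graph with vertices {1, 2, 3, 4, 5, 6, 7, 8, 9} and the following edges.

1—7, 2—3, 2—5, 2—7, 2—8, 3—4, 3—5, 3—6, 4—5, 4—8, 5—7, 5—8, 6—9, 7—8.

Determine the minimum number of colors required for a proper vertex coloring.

4

2, 5, 7, 8 form a clique, so at least 4 colors are needed.
4 colors suffice: color a → {1, 5, 6}; color b → {2, 4, 9}; color c → {3, 7}; color d → {8}. Each edge has distinct colors on its endpoints.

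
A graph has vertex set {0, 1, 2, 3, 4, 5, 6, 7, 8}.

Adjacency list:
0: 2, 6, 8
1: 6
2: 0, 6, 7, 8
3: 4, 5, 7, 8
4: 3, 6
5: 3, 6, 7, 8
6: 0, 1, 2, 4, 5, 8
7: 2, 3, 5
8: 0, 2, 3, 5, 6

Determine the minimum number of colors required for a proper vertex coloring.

0, 2, 6, 8 are pairwise adjacent (a clique of size 4), so at least 4 colors are needed.
One proper 4-coloring: 0=yellow, 1=blue, 2=green, 3=red, 4=blue, 5=green, 6=red, 7=blue, 8=blue. Every edge joins two different colors.

4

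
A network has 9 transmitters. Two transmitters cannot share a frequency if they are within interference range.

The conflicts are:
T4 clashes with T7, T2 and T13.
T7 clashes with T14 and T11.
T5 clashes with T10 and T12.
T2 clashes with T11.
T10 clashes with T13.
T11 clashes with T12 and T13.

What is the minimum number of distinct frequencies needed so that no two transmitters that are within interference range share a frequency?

The cycle T11-T12-T5-T10-T13-T11 has odd length 5, so it cannot be 2-colored; at least 3 frequencies are needed.
3 frequencies suffice: frequency 1 → {T4, T5, T14, T11}; frequency 2 → {T7, T2, T12, T13}; frequency 3 → {T10}. Every pair that conflicts lands in different frequencies.

3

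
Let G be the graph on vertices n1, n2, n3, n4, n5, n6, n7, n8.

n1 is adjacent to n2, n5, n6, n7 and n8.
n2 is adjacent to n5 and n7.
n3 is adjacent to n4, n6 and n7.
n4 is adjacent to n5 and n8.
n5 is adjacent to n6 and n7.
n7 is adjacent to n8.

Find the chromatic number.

4

n1, n2, n5, n7 are pairwise adjacent (a clique of size 4), so at least 4 colors are needed.
One proper 4-coloring: n1=3, n2=4, n3=2, n4=1, n5=2, n6=1, n7=1, n8=2. No two adjacent vertices share a color.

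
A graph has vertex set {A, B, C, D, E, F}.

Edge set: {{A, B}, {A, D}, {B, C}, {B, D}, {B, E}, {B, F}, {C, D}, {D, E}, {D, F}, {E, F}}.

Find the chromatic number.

4

B, D, E, F are mutually adjacent (a clique of size 4), so at least 4 colors are needed.
One proper 4-coloring: A=3, B=2, C=3, D=1, E=3, F=4. Each edge has distinct colors on its endpoints.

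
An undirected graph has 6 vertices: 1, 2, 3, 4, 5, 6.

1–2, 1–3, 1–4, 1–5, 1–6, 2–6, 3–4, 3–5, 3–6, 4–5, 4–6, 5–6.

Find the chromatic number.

5

1, 3, 4, 5, 6 are mutually adjacent (a clique of size 5), so at least 5 colors are needed.
One proper 5-coloring: 1=blue, 2=green, 3=purple, 4=green, 5=yellow, 6=red. Every edge joins two different colors.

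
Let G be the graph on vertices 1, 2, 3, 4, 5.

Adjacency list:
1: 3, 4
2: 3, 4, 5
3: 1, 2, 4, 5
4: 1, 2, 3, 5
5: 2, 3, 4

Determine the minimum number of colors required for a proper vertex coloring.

2, 3, 4, 5 form a clique, so at least 4 colors are needed.
A valid assignment using 4 colors: 1=green, 2=yellow, 3=red, 4=blue, 5=green. Each edge has distinct colors on its endpoints.

4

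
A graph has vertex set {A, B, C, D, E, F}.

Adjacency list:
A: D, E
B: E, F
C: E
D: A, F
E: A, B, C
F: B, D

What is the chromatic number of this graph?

The cycle A-E-B-F-D-A has odd length 5, so it cannot be 2-colored; at least 3 colors are needed.
3 colors suffice: color 1 → {D, E}; color 2 → {A, B, C}; color 3 → {F}. No two adjacent vertices share a color.

3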